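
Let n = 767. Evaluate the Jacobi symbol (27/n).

Reciprocity: 27 ≡ 3 and 767 ≡ 3 (mod 4), so (27/767) = −(767/27).
Reduce top mod 27: now compute (11/27).
Reciprocity: 11 ≡ 3 and 27 ≡ 3 (mod 4), so (11/27) = −(27/11).
Reduce top mod 11: now compute (5/11).
Reciprocity: 5 ≡ 1 and 11 ≡ 3 (mod 4), so (5/11) = +(11/5).
Reduce top mod 5: now compute (1/5).
Reached (1/5) = 1. Collecting the sign flips along the way, the symbol is +1.

1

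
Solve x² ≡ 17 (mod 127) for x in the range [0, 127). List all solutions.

Since 127 ≡ 3 (mod 4), a square root of 17 is 17^((127+1)/4) = 17^32 mod 127.
Repeated squaring: 17^2≡35, 17^4≡82, 17^8≡120, 17^16≡49, 17^32≡115 (mod 127).
17^32 = 17^(32) ≡ 115 (mod 127).
Check: 115² = 13225 ≡ 17 (mod 127). The two roots are 12 and 115.

12, 115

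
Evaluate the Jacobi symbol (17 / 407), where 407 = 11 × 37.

Reciprocity: 17 ≡ 1 and 407 ≡ 3 (mod 4), so (17/407) = +(407/17).
Reduce top mod 17: now compute (16/17).
Pull out 2^4: since 17 ≡ 1 (mod 8), (2/17) = +1, so (2/17)^4 = +1.
Reached (1/17) = 1. Collecting the sign flips along the way, the symbol is +1.

1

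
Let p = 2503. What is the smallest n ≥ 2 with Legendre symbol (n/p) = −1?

3

(2/2503) = +1, so 2 is a residue.
(3/2503) = −1, so 3 is the smallest positive non-residue mod 2503.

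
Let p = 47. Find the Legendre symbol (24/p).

Pull out 2^3: since 47 ≡ 7 (mod 8), (2/47) = +1, so (2/47)^3 = +1.
Reciprocity: 3 ≡ 3 and 47 ≡ 3 (mod 4), so (3/47) = −(47/3).
Reduce top mod 3: now compute (2/3).
Pull out 2: since 3 ≡ 3 (mod 8), (2/3) = -1.
Reached (1/3) = 1. Collecting the sign flips along the way, the symbol is +1.

1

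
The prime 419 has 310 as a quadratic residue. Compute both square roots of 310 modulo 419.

27, 392

Since 419 ≡ 3 (mod 4), a square root of 310 is 310^((419+1)/4) = 310^105 mod 419.
Repeated squaring: 310^2≡149, 310^4≡413, 310^8≡36, 310^16≡39, 310^32≡264, 310^64≡142 (mod 419).
310^105 = 310^(64+32+8+1) ≡ 27 (mod 419).
Check: 27² = 729 ≡ 310 (mod 419). The two roots are 27 and 392.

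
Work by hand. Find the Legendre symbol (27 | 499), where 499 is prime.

Reciprocity: 27 ≡ 3 and 499 ≡ 3 (mod 4), so (27/499) = −(499/27).
Reduce top mod 27: now compute (13/27).
Reciprocity: 13 ≡ 1 and 27 ≡ 3 (mod 4), so (13/27) = +(27/13).
Reduce top mod 13: now compute (1/13).
Reached (1/13) = 1. Collecting the sign flips along the way, the symbol is -1.

-1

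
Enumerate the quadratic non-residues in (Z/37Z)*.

2, 5, 6, 8, 13, 14, 15, 17, 18, 19, 20, 22, 23, 24, 29, 31, 32, 35

Square k = 1,…,18 (k and 37−k give the same square):
1²=1, 2²=4, 3²=9, 4²=16, 5²=25, 6²=36, 7²≡12, 8²≡27, 9²≡7, 10²≡26, 11²≡10, 12²≡33, 13²≡21, 14²≡11, 15²≡3, 16²≡34, 17²≡30, 18²≡28 (mod 37).
The residues are {1, 3, 4, 7, 9, 10, 11, 12, 16, 21, 25, 26, 27, 28, 30, 33, 34, 36}; the non-residues are the remaining 18 nonzero classes.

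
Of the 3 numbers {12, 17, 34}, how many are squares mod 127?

2

(12/127) = -1 → non-residue.
(17/127) = +1 → QR.
(34/127) = +1 → QR.
Total quadratic residues among the 3: 2.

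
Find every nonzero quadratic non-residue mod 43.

Square k = 1,…,21 (k and 43−k give the same square):
1²=1, 2²=4, 3²=9, 4²=16, 5²=25, 6²=36, 7²≡6, 8²≡21, 9²≡38, 10²≡14, 11²≡35, 12²≡15, 13²≡40, 14²≡24, 15²≡10, 16²≡41, 17²≡31, 18²≡23, 19²≡17, 20²≡13, 21²≡11 (mod 43).
The residues are {1, 4, 6, 9, 10, 11, 13, 14, 15, 16, 17, 21, 23, 24, 25, 31, 35, 36, 38, 40, 41}; the non-residues are the remaining 21 nonzero classes.

2 3 5 7 8 12 18 19 20 22 26 27 28 29 30 32 33 34 37 39 42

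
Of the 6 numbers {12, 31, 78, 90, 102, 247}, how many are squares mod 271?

4

(12/271) = -1 → non-residue.
(31/271) = +1 → QR.
(78/271) = +1 → QR.
(90/271) = +1 → QR.
(102/271) = -1 → non-residue.
(247/271) = +1 → QR.
Total quadratic residues among the 6: 4.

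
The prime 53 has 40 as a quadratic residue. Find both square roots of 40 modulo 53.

26, 27

53 ≡ 1 (mod 4), so we find a root by search.
Trying successive values, 26² = 676 ≡ 40 (mod 53). The other root is 53 − 26 = 27.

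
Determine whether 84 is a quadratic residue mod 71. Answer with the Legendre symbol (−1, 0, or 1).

-1

Euler's criterion: (84/71) ≡ 13^35 (mod 71).
13^2 ≡ 27 (mod 71)
13^4 ≡ 19 (mod 71)
13^8 ≡ 6 (mod 71)
13^16 ≡ 36 (mod 71)
13^32 ≡ 18 (mod 71)
13^35 = 13^(32+2+1) ≡ 70 (mod 71).
Result is 70 ≡ −1, so (84/71) = −1.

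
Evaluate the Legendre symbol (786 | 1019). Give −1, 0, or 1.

Pull out 2: since 1019 ≡ 3 (mod 8), (2/1019) = -1.
Reciprocity: 393 ≡ 1 and 1019 ≡ 3 (mod 4), so (393/1019) = +(1019/393).
Reduce top mod 393: now compute (233/393).
Reciprocity: 233 ≡ 1 and 393 ≡ 1 (mod 4), so (233/393) = +(393/233).
Reduce top mod 233: now compute (160/233).
Pull out 2^5: since 233 ≡ 1 (mod 8), (2/233) = +1, so (2/233)^5 = +1.
Reciprocity: 5 ≡ 1 and 233 ≡ 1 (mod 4), so (5/233) = +(233/5).
Reduce top mod 5: now compute (3/5).
Reciprocity: 3 ≡ 3 and 5 ≡ 1 (mod 4), so (3/5) = +(5/3).
Reduce top mod 3: now compute (2/3).
Pull out 2: since 3 ≡ 3 (mod 8), (2/3) = -1.
Reached (1/3) = 1. Collecting the sign flips along the way, the symbol is +1.

1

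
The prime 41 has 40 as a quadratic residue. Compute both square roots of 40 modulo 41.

9, 32

41 ≡ 1 (mod 4), so we find a root by search.
Trying successive values, 9² = 81 ≡ 40 (mod 41). The other root is 41 − 9 = 32.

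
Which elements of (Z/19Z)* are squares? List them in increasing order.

Square k = 1,…,9 (k and 19−k give the same square):
1²=1, 2²=4, 3²=9, 4²=16, 5²≡6, 6²≡17, 7²≡11, 8²≡7, 9²≡5 (mod 19).
So the quadratic residues mod 19 are {1, 4, 5, 6, 7, 9, 11, 16, 17}.

1,4,5,6,7,9,11,16,17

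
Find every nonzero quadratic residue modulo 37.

1,3,4,7,9,10,11,12,16,21,25,26,27,28,30,33,34,36

Square k = 1,…,18 (k and 37−k give the same square):
1²=1, 2²=4, 3²=9, 4²=16, 5²=25, 6²=36, 7²≡12, 8²≡27, 9²≡7, 10²≡26, 11²≡10, 12²≡33, 13²≡21, 14²≡11, 15²≡3, 16²≡34, 17²≡30, 18²≡28 (mod 37).
So the quadratic residues mod 37 are {1, 3, 4, 7, 9, 10, 11, 12, 16, 21, 25, 26, 27, 28, 30, 33, 34, 36}.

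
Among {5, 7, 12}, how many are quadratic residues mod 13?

1

(5/13) = -1 → non-residue.
(7/13) = -1 → non-residue.
(12/13) = +1 → QR.
Total quadratic residues among the 3: 1.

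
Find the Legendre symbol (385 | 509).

-1

Reciprocity: 385 ≡ 1 and 509 ≡ 1 (mod 4), so (385/509) = +(509/385).
Reduce top mod 385: now compute (124/385).
Pull out 2^2: since 385 ≡ 1 (mod 8), (2/385) = +1, so (2/385)^2 = +1.
Reciprocity: 31 ≡ 3 and 385 ≡ 1 (mod 4), so (31/385) = +(385/31).
Reduce top mod 31: now compute (13/31).
Reciprocity: 13 ≡ 1 and 31 ≡ 3 (mod 4), so (13/31) = +(31/13).
Reduce top mod 13: now compute (5/13).
Reciprocity: 5 ≡ 1 and 13 ≡ 1 (mod 4), so (5/13) = +(13/5).
Reduce top mod 5: now compute (3/5).
Reciprocity: 3 ≡ 3 and 5 ≡ 1 (mod 4), so (3/5) = +(5/3).
Reduce top mod 3: now compute (2/3).
Pull out 2: since 3 ≡ 3 (mod 8), (2/3) = -1.
Reached (1/3) = 1. Collecting the sign flips along the way, the symbol is -1.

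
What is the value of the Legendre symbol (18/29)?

Pull out 2: since 29 ≡ 5 (mod 8), (2/29) = -1.
Reciprocity: 9 ≡ 1 and 29 ≡ 1 (mod 4), so (9/29) = +(29/9).
Reduce top mod 9: now compute (2/9).
Pull out 2: since 9 ≡ 1 (mod 8), (2/9) = +1.
Reached (1/9) = 1. Collecting the sign flips along the way, the symbol is -1.

-1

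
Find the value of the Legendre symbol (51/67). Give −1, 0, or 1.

-1

Euler's criterion: (51/67) ≡ 51^33 (mod 67).
51^2 ≡ 55 (mod 67)
51^4 ≡ 10 (mod 67)
51^8 ≡ 33 (mod 67)
51^16 ≡ 17 (mod 67)
51^32 ≡ 21 (mod 67)
51^33 = 51^(32+1) ≡ 66 (mod 67).
Result is 66 ≡ −1, so (51/67) = −1.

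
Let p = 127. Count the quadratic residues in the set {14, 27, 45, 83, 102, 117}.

(14/127) = -1 → non-residue.
(27/127) = -1 → non-residue.
(45/127) = -1 → non-residue.
(83/127) = -1 → non-residue.
(102/127) = -1 → non-residue.
(117/127) = +1 → QR.
Total quadratic residues among the 6: 1.

1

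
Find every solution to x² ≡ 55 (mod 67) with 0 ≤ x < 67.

16, 51

Since 67 ≡ 3 (mod 4), a square root of 55 is 55^((67+1)/4) = 55^17 mod 67.
Repeated squaring: 55^2≡10, 55^4≡33, 55^8≡17, 55^16≡21 (mod 67).
55^17 = 55^(16+1) ≡ 16 (mod 67).
Check: 16² = 256 ≡ 55 (mod 67). The two roots are 16 and 51.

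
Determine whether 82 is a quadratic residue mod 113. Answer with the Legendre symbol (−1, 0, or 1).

1

Euler's criterion: (82/113) ≡ 82^56 (mod 113).
82^2 ≡ 57 (mod 113)
82^4 ≡ 85 (mod 113)
82^8 ≡ 106 (mod 113)
82^16 ≡ 49 (mod 113)
82^32 ≡ 28 (mod 113)
82^56 = 82^(32+16+8) ≡ 1 (mod 113).
Result is 1, so (82/113) = 1.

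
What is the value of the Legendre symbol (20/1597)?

Pull out 2^2: since 1597 ≡ 5 (mod 8), (2/1597) = -1, so (2/1597)^2 = +1.
Reciprocity: 5 ≡ 1 and 1597 ≡ 1 (mod 4), so (5/1597) = +(1597/5).
Reduce top mod 5: now compute (2/5).
Pull out 2: since 5 ≡ 5 (mod 8), (2/5) = -1.
Reached (1/5) = 1. Collecting the sign flips along the way, the symbol is -1.

-1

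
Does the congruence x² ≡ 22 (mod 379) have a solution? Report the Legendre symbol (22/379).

1

Euler's criterion: (22/379) ≡ 22^189 (mod 379).
22^2 ≡ 105 (mod 379)
22^4 ≡ 34 (mod 379)
22^8 ≡ 19 (mod 379)
22^16 ≡ 361 (mod 379)
22^32 ≡ 324 (mod 379)
22^64 ≡ 372 (mod 379)
22^128 ≡ 49 (mod 379)
22^189 = 22^(128+32+16+8+4+1) ≡ 1 (mod 379).
Result is 1, so (22/379) = 1.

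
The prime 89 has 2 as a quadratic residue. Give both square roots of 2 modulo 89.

25, 64

89 ≡ 1 (mod 4), so we find a root by search.
Trying successive values, 25² = 625 ≡ 2 (mod 89). The other root is 89 − 25 = 64.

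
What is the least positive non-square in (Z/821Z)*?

2

(2/821) = −1, so 2 is the smallest positive non-residue mod 821.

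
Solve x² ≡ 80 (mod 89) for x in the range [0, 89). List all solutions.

89 ≡ 1 (mod 4), so we find a root by search.
Trying successive values, 13² = 169 ≡ 80 (mod 89). The other root is 89 − 13 = 76.

13, 76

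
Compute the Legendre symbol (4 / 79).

1

Euler's criterion: (4/79) ≡ 4^39 (mod 79).
4^2 ≡ 16 (mod 79)
4^4 ≡ 19 (mod 79)
4^8 ≡ 45 (mod 79)
4^16 ≡ 50 (mod 79)
4^32 ≡ 51 (mod 79)
4^39 = 4^(32+4+2+1) ≡ 1 (mod 79).
Result is 1, so (4/79) = 1.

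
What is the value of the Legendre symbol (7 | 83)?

1

Euler's criterion: (7/83) ≡ 7^41 (mod 83).
7^2 ≡ 49 (mod 83)
7^4 ≡ 77 (mod 83)
7^8 ≡ 36 (mod 83)
7^16 ≡ 51 (mod 83)
7^32 ≡ 28 (mod 83)
7^41 = 7^(32+8+1) ≡ 1 (mod 83).
Result is 1, so (7/83) = 1.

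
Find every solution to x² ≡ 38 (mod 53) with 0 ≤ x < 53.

53 ≡ 1 (mod 4), so we find a root by search.
Trying successive values, 12² = 144 ≡ 38 (mod 53). The other root is 53 − 12 = 41.

12, 41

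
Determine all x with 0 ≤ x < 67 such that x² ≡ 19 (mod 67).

32, 35

Since 67 ≡ 3 (mod 4), a square root of 19 is 19^((67+1)/4) = 19^17 mod 67.
Repeated squaring: 19^2≡26, 19^4≡6, 19^8≡36, 19^16≡23 (mod 67).
19^17 = 19^(16+1) ≡ 35 (mod 67).
Check: 35² = 1225 ≡ 19 (mod 67). The two roots are 32 and 35.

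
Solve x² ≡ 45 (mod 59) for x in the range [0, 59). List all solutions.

24, 35

Since 59 ≡ 3 (mod 4), a square root of 45 is 45^((59+1)/4) = 45^15 mod 59.
Repeated squaring: 45^2≡19, 45^4≡7, 45^8≡49 (mod 59).
45^15 = 45^(8+4+2+1) ≡ 35 (mod 59).
Check: 35² = 1225 ≡ 45 (mod 59). The two roots are 24 and 35.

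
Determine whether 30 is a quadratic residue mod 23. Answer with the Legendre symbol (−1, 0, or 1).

-1

First reduce: 30 ≡ 7 (mod 23).
Reciprocity: 7 ≡ 3 and 23 ≡ 3 (mod 4), so (7/23) = −(23/7).
Reduce top mod 7: now compute (2/7).
Pull out 2: since 7 ≡ 7 (mod 8), (2/7) = +1.
Reached (1/7) = 1. Collecting the sign flips along the way, the symbol is -1.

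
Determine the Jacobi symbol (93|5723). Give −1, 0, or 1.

Reciprocity: 93 ≡ 1 and 5723 ≡ 3 (mod 4), so (93/5723) = +(5723/93).
Reduce top mod 93: now compute (50/93).
Pull out 2: since 93 ≡ 5 (mod 8), (2/93) = -1.
Reciprocity: 25 ≡ 1 and 93 ≡ 1 (mod 4), so (25/93) = +(93/25).
Reduce top mod 25: now compute (18/25).
Pull out 2: since 25 ≡ 1 (mod 8), (2/25) = +1.
Reciprocity: 9 ≡ 1 and 25 ≡ 1 (mod 4), so (9/25) = +(25/9).
Reduce top mod 9: now compute (7/9).
Reciprocity: 7 ≡ 3 and 9 ≡ 1 (mod 4), so (7/9) = +(9/7).
Reduce top mod 7: now compute (2/7).
Pull out 2: since 7 ≡ 7 (mod 8), (2/7) = +1.
Reached (1/7) = 1. Collecting the sign flips along the way, the symbol is -1.

-1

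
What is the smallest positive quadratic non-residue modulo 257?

(2/257) = +1, so 2 is a residue.
(3/257) = −1, so 3 is the smallest positive non-residue mod 257.

3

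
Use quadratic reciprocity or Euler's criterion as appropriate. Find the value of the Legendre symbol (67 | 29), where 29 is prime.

1

First reduce: 67 ≡ 9 (mod 29).
Reciprocity: 9 ≡ 1 and 29 ≡ 1 (mod 4), so (9/29) = +(29/9).
Reduce top mod 9: now compute (2/9).
Pull out 2: since 9 ≡ 1 (mod 8), (2/9) = +1.
Reached (1/9) = 1. Collecting the sign flips along the way, the symbol is +1.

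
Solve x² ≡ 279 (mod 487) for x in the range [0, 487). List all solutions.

Since 487 ≡ 3 (mod 4), a square root of 279 is 279^((487+1)/4) = 279^122 mod 487.
Repeated squaring: 279^2≡408, 279^4≡397, 279^8≡308, 279^16≡386, 279^32≡461, 279^64≡189 (mod 487).
279^122 = 279^(64+32+16+8+2) ≡ 124 (mod 487).
Check: 124² = 15376 ≡ 279 (mod 487). The two roots are 124 and 363.

124, 363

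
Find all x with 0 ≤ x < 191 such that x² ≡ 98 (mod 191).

Since 191 ≡ 3 (mod 4), a square root of 98 is 98^((191+1)/4) = 98^48 mod 191.
Repeated squaring: 98^2≡54, 98^4≡51, 98^8≡118, 98^16≡172, 98^32≡170 (mod 191).
98^48 = 98^(32+16) ≡ 17 (mod 191).
Check: 17² = 289 ≡ 98 (mod 191). The two roots are 17 and 174.

17, 174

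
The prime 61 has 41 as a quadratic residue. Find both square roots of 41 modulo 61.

23, 38

61 ≡ 1 (mod 4), so we find a root by search.
Trying successive values, 23² = 529 ≡ 41 (mod 61). The other root is 61 − 23 = 38.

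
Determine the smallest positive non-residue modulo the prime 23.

(2/23) = +1, so 2 is a residue.
(3/23) = +1, so 3 is a residue.
(4/23) = +1, so 4 is a residue.
(5/23) = −1, so 5 is the smallest positive non-residue mod 23.

5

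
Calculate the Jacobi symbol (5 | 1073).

-1

Reciprocity: 5 ≡ 1 and 1073 ≡ 1 (mod 4), so (5/1073) = +(1073/5).
Reduce top mod 5: now compute (3/5).
Reciprocity: 3 ≡ 3 and 5 ≡ 1 (mod 4), so (3/5) = +(5/3).
Reduce top mod 3: now compute (2/3).
Pull out 2: since 3 ≡ 3 (mod 8), (2/3) = -1.
Reached (1/3) = 1. Collecting the sign flips along the way, the symbol is -1.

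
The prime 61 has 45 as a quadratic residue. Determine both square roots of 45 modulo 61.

17, 44

61 ≡ 1 (mod 4), so we find a root by search.
Trying successive values, 17² = 289 ≡ 45 (mod 61). The other root is 61 − 17 = 44.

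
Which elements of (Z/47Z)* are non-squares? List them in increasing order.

Square k = 1,…,23 (k and 47−k give the same square):
1²=1, 2²=4, 3²=9, 4²=16, 5²=25, 6²=36, 7²≡2, 8²≡17, 9²≡34, 10²≡6, 11²≡27, 12²≡3, 13²≡28, 14²≡8, 15²≡37, 16²≡21, 17²≡7, 18²≡42, 19²≡32, 20²≡24, 21²≡18, 22²≡14, 23²≡12 (mod 47).
The residues are {1, 2, 3, 4, 6, 7, 8, 9, 12, 14, 16, 17, 18, 21, 24, 25, 27, 28, 32, 34, 36, 37, 42}; the non-residues are the remaining 23 nonzero classes.

5 10 11 13 15 19 20 22 23 26 29 30 31 33 35 38 39 40 41 43 44 45 46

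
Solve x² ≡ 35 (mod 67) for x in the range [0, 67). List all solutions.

Since 67 ≡ 3 (mod 4), a square root of 35 is 35^((67+1)/4) = 35^17 mod 67.
Repeated squaring: 35^2≡19, 35^4≡26, 35^8≡6, 35^16≡36 (mod 67).
35^17 = 35^(16+1) ≡ 54 (mod 67).
Check: 54² = 2916 ≡ 35 (mod 67). The two roots are 13 and 54.

13, 54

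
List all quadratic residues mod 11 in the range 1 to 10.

1, 3, 4, 5, 9

Square k = 1,…,5 (k and 11−k give the same square):
1²=1, 2²=4, 3²=9, 4²≡5, 5²≡3 (mod 11).
So the quadratic residues mod 11 are {1, 3, 4, 5, 9}.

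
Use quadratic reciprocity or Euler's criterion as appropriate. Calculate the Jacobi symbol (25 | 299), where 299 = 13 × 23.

1

Reciprocity: 25 ≡ 1 and 299 ≡ 3 (mod 4), so (25/299) = +(299/25).
Reduce top mod 25: now compute (24/25).
Pull out 2^3: since 25 ≡ 1 (mod 8), (2/25) = +1, so (2/25)^3 = +1.
Reciprocity: 3 ≡ 3 and 25 ≡ 1 (mod 4), so (3/25) = +(25/3).
Reduce top mod 3: now compute (1/3).
Reached (1/3) = 1. Collecting the sign flips along the way, the symbol is +1.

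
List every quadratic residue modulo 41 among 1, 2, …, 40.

Square k = 1,…,20 (k and 41−k give the same square):
1²=1, 2²=4, 3²=9, 4²=16, 5²=25, 6²=36, 7²≡8, 8²≡23, 9²≡40, 10²≡18, 11²≡39, 12²≡21, 13²≡5, 14²≡32, 15²≡20, 16²≡10, 17²≡2, 18²≡37, 19²≡33, 20²≡31 (mod 41).
So the quadratic residues mod 41 are {1, 2, 4, 5, 8, 9, 10, 16, 18, 20, 21, 23, 25, 31, 32, 33, 36, 37, 39, 40}.

1, 2, 4, 5, 8, 9, 10, 16, 18, 20, 21, 23, 25, 31, 32, 33, 36, 37, 39, 40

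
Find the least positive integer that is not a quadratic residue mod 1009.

(2/1009) = +1, so 2 is a residue.
(3/1009) = +1, so 3 is a residue.
(4/1009) = +1, so 4 is a residue.
(5/1009) = +1, so 5 is a residue.
(6/1009) = +1, so 6 is a residue.
(7/1009) = +1, so 7 is a residue.
(8/1009) = +1, so 8 is a residue.
(9/1009) = +1, so 9 is a residue.
(10/1009) = +1, so 10 is a residue.
(11/1009) = −1, so 11 is the smallest positive non-residue mod 1009.

11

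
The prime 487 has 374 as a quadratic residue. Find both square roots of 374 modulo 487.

53, 434

Since 487 ≡ 3 (mod 4), a square root of 374 is 374^((487+1)/4) = 374^122 mod 487.
Repeated squaring: 374^2≡107, 374^4≡248, 374^8≡142, 374^16≡197, 374^32≡336, 374^64≡399 (mod 487).
374^122 = 374^(64+32+16+8+2) ≡ 53 (mod 487).
Check: 53² = 2809 ≡ 374 (mod 487). The two roots are 53 and 434.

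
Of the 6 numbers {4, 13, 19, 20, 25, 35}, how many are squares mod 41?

(4/41) = +1 → QR.
(13/41) = -1 → non-residue.
(19/41) = -1 → non-residue.
(20/41) = +1 → QR.
(25/41) = +1 → QR.
(35/41) = -1 → non-residue.
Total quadratic residues among the 6: 3.

3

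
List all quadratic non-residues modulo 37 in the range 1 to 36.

Square k = 1,…,18 (k and 37−k give the same square):
1²=1, 2²=4, 3²=9, 4²=16, 5²=25, 6²=36, 7²≡12, 8²≡27, 9²≡7, 10²≡26, 11²≡10, 12²≡33, 13²≡21, 14²≡11, 15²≡3, 16²≡34, 17²≡30, 18²≡28 (mod 37).
The residues are {1, 3, 4, 7, 9, 10, 11, 12, 16, 21, 25, 26, 27, 28, 30, 33, 34, 36}; the non-residues are the remaining 18 nonzero classes.

2,5,6,8,13,14,15,17,18,19,20,22,23,24,29,31,32,35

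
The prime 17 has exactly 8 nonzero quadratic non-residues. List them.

3, 5, 6, 7, 10, 11, 12, 14

Square k = 1,…,8 (k and 17−k give the same square):
1²=1, 2²=4, 3²=9, 4²=16, 5²≡8, 6²≡2, 7²≡15, 8²≡13 (mod 17).
The residues are {1, 2, 4, 8, 9, 13, 15, 16}; the non-residues are the remaining 8 nonzero classes.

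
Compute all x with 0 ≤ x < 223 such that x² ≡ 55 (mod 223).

Since 223 ≡ 3 (mod 4), a square root of 55 is 55^((223+1)/4) = 55^56 mod 223.
Repeated squaring: 55^2≡126, 55^4≡43, 55^8≡65, 55^16≡211, 55^32≡144 (mod 223).
55^56 = 55^(32+16+8) ≡ 72 (mod 223).
Check: 72² = 5184 ≡ 55 (mod 223). The two roots are 72 and 151.

72, 151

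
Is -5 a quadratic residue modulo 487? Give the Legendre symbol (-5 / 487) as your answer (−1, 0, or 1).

First reduce: -5 ≡ 482 (mod 487).
Pull out 2: since 487 ≡ 7 (mod 8), (2/487) = +1.
Reciprocity: 241 ≡ 1 and 487 ≡ 3 (mod 4), so (241/487) = +(487/241).
Reduce top mod 241: now compute (5/241).
Reciprocity: 5 ≡ 1 and 241 ≡ 1 (mod 4), so (5/241) = +(241/5).
Reduce top mod 5: now compute (1/5).
Reached (1/5) = 1. Collecting the sign flips along the way, the symbol is +1.

1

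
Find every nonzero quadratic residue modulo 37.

1,3,4,7,9,10,11,12,16,21,25,26,27,28,30,33,34,36

Square k = 1,…,18 (k and 37−k give the same square):
1²=1, 2²=4, 3²=9, 4²=16, 5²=25, 6²=36, 7²≡12, 8²≡27, 9²≡7, 10²≡26, 11²≡10, 12²≡33, 13²≡21, 14²≡11, 15²≡3, 16²≡34, 17²≡30, 18²≡28 (mod 37).
So the quadratic residues mod 37 are {1, 3, 4, 7, 9, 10, 11, 12, 16, 21, 25, 26, 27, 28, 30, 33, 34, 36}.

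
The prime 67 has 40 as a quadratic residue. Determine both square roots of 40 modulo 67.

24, 43

Since 67 ≡ 3 (mod 4), a square root of 40 is 40^((67+1)/4) = 40^17 mod 67.
Repeated squaring: 40^2≡59, 40^4≡64, 40^8≡9, 40^16≡14 (mod 67).
40^17 = 40^(16+1) ≡ 24 (mod 67).
Check: 24² = 576 ≡ 40 (mod 67). The two roots are 24 and 43.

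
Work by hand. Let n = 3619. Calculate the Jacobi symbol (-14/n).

First reduce: -14 ≡ 3605 (mod 3619).
Reciprocity: 3605 ≡ 1 and 3619 ≡ 3 (mod 4), so (3605/3619) = +(3619/3605).
Reduce top mod 3605: now compute (14/3605).
Pull out 2: since 3605 ≡ 5 (mod 8), (2/3605) = -1.
Reciprocity: 7 ≡ 3 and 3605 ≡ 1 (mod 4), so (7/3605) = +(3605/7).
Reduce top mod 7: now compute (0/7).
Top reduces to 0: gcd > 1, so the symbol is 0.

0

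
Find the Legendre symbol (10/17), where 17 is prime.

-1

Pull out 2: since 17 ≡ 1 (mod 8), (2/17) = +1.
Reciprocity: 5 ≡ 1 and 17 ≡ 1 (mod 4), so (5/17) = +(17/5).
Reduce top mod 5: now compute (2/5).
Pull out 2: since 5 ≡ 5 (mod 8), (2/5) = -1.
Reached (1/5) = 1. Collecting the sign flips along the way, the symbol is -1.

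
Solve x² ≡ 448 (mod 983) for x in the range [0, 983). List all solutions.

Since 983 ≡ 3 (mod 4), a square root of 448 is 448^((983+1)/4) = 448^246 mod 983.
Repeated squaring: 448^2≡172, 448^4≡94, 448^8≡972, 448^16≡121, 448^32≡879, 448^64≡3, 448^128≡9 (mod 983).
448^246 = 448^(128+64+32+16+4+2) ≡ 652 (mod 983).
Check: 652² = 425104 ≡ 448 (mod 983). The two roots are 331 and 652.

331, 652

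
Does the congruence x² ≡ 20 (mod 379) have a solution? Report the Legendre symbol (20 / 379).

Pull out 2^2: since 379 ≡ 3 (mod 8), (2/379) = -1, so (2/379)^2 = +1.
Reciprocity: 5 ≡ 1 and 379 ≡ 3 (mod 4), so (5/379) = +(379/5).
Reduce top mod 5: now compute (4/5).
Pull out 2^2: since 5 ≡ 5 (mod 8), (2/5) = -1, so (2/5)^2 = +1.
Reached (1/5) = 1. Collecting the sign flips along the way, the symbol is +1.

1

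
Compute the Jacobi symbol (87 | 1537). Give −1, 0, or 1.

0

Reciprocity: 87 ≡ 3 and 1537 ≡ 1 (mod 4), so (87/1537) = +(1537/87).
Reduce top mod 87: now compute (58/87).
Pull out 2: since 87 ≡ 7 (mod 8), (2/87) = +1.
Reciprocity: 29 ≡ 1 and 87 ≡ 3 (mod 4), so (29/87) = +(87/29).
Reduce top mod 29: now compute (0/29).
Top reduces to 0: gcd > 1, so the symbol is 0.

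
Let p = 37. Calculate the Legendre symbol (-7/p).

1

First reduce: -7 ≡ 30 (mod 37).
Pull out 2: since 37 ≡ 5 (mod 8), (2/37) = -1.
Reciprocity: 15 ≡ 3 and 37 ≡ 1 (mod 4), so (15/37) = +(37/15).
Reduce top mod 15: now compute (7/15).
Reciprocity: 7 ≡ 3 and 15 ≡ 3 (mod 4), so (7/15) = −(15/7).
Reduce top mod 7: now compute (1/7).
Reached (1/7) = 1. Collecting the sign flips along the way, the symbol is +1.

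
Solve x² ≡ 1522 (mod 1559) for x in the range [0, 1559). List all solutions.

172, 1387

Since 1559 ≡ 3 (mod 4), a square root of 1522 is 1522^((1559+1)/4) = 1522^390 mod 1559.
Repeated squaring: 1522^2≡1369, 1522^4≡243, 1522^8≡1366, 1522^16≡1392, 1522^32≡1386, 1522^64≡308, 1522^128≡1324, 1522^256≡660 (mod 1559).
1522^390 = 1522^(256+128+4+2) ≡ 1387 (mod 1559).
Check: 1387² = 1923769 ≡ 1522 (mod 1559). The two roots are 172 and 1387.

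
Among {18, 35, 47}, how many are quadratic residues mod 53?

1

(18/53) = -1 → non-residue.
(35/53) = -1 → non-residue.
(47/53) = +1 → QR.
Total quadratic residues among the 3: 1.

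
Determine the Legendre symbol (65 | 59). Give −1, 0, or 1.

-1

First reduce: 65 ≡ 6 (mod 59).
Pull out 2: since 59 ≡ 3 (mod 8), (2/59) = -1.
Reciprocity: 3 ≡ 3 and 59 ≡ 3 (mod 4), so (3/59) = −(59/3).
Reduce top mod 3: now compute (2/3).
Pull out 2: since 3 ≡ 3 (mod 8), (2/3) = -1.
Reached (1/3) = 1. Collecting the sign flips along the way, the symbol is -1.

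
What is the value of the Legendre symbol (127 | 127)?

0

First reduce: 127 ≡ 0 (mod 127).
Top reduces to 0: gcd > 1, so the symbol is 0.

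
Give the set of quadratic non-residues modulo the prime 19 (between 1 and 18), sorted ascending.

2,3,8,10,12,13,14,15,18

Square k = 1,…,9 (k and 19−k give the same square):
1²=1, 2²=4, 3²=9, 4²=16, 5²≡6, 6²≡17, 7²≡11, 8²≡7, 9²≡5 (mod 19).
The residues are {1, 4, 5, 6, 7, 9, 11, 16, 17}; the non-residues are the remaining 9 nonzero classes.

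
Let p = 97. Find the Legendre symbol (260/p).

Euler's criterion: (260/97) ≡ 66^48 (mod 97).
66^2 ≡ 88 (mod 97)
66^4 ≡ 81 (mod 97)
66^8 ≡ 62 (mod 97)
66^16 ≡ 61 (mod 97)
66^32 ≡ 35 (mod 97)
66^48 = 66^(32+16) ≡ 1 (mod 97).
Result is 1, so (260/97) = 1.

1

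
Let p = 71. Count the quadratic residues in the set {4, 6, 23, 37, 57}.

4

(4/71) = +1 → QR.
(6/71) = +1 → QR.
(23/71) = -1 → non-residue.
(37/71) = +1 → QR.
(57/71) = +1 → QR.
Total quadratic residues among the 5: 4.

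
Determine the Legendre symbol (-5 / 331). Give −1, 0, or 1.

-1

Euler's criterion: (-5/331) ≡ 326^165 (mod 331).
326^2 ≡ 25 (mod 331)
326^4 ≡ 294 (mod 331)
326^8 ≡ 45 (mod 331)
326^16 ≡ 39 (mod 331)
326^32 ≡ 197 (mod 331)
326^64 ≡ 82 (mod 331)
326^128 ≡ 104 (mod 331)
326^165 = 326^(128+32+4+1) ≡ 330 (mod 331).
Result is 330 ≡ −1, so (-5/331) = −1.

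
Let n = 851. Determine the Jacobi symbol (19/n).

Reciprocity: 19 ≡ 3 and 851 ≡ 3 (mod 4), so (19/851) = −(851/19).
Reduce top mod 19: now compute (15/19).
Reciprocity: 15 ≡ 3 and 19 ≡ 3 (mod 4), so (15/19) = −(19/15).
Reduce top mod 15: now compute (4/15).
Pull out 2^2: since 15 ≡ 7 (mod 8), (2/15) = +1, so (2/15)^2 = +1.
Reached (1/15) = 1. Collecting the sign flips along the way, the symbol is +1.

1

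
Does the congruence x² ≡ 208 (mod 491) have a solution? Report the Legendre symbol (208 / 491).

Euler's criterion: (208/491) ≡ 208^245 (mod 491).
208^2 ≡ 56 (mod 491)
208^4 ≡ 190 (mod 491)
208^8 ≡ 257 (mod 491)
208^16 ≡ 255 (mod 491)
208^32 ≡ 213 (mod 491)
208^64 ≡ 197 (mod 491)
208^128 ≡ 20 (mod 491)
208^245 = 208^(128+64+32+16+4+1) ≡ 1 (mod 491).
Result is 1, so (208/491) = 1.

1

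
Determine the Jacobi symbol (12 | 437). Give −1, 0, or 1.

Pull out 2^2: since 437 ≡ 5 (mod 8), (2/437) = -1, so (2/437)^2 = +1.
Reciprocity: 3 ≡ 3 and 437 ≡ 1 (mod 4), so (3/437) = +(437/3).
Reduce top mod 3: now compute (2/3).
Pull out 2: since 3 ≡ 3 (mod 8), (2/3) = -1.
Reached (1/3) = 1. Collecting the sign flips along the way, the symbol is -1.

-1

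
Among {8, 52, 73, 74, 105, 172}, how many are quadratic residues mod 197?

(8/197) = -1 → non-residue.
(52/197) = -1 → non-residue.
(73/197) = -1 → non-residue.
(74/197) = -1 → non-residue.
(105/197) = +1 → QR.
(172/197) = +1 → QR.
Total quadratic residues among the 6: 2.

2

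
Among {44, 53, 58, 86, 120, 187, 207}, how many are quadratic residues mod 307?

(44/307) = +1 → QR.
(53/307) = +1 → QR.
(58/307) = +1 → QR.
(86/307) = +1 → QR.
(120/307) = -1 → non-residue.
(187/307) = +1 → QR.
(207/307) = -1 → non-residue.
Total quadratic residues among the 7: 5.

5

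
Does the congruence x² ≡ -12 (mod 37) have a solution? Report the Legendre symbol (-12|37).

Euler's criterion: (-12/37) ≡ 25^18 (mod 37).
25^2 ≡ 33 (mod 37)
25^4 ≡ 16 (mod 37)
25^8 ≡ 34 (mod 37)
25^16 ≡ 9 (mod 37)
25^18 = 25^(16+2) ≡ 1 (mod 37).
Result is 1, so (-12/37) = 1.

1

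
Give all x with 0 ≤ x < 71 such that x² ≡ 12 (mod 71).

15, 56

Since 71 ≡ 3 (mod 4), a square root of 12 is 12^((71+1)/4) = 12^18 mod 71.
Repeated squaring: 12^2≡2, 12^4≡4, 12^8≡16, 12^16≡43 (mod 71).
12^18 = 12^(16+2) ≡ 15 (mod 71).
Check: 15² = 225 ≡ 12 (mod 71). The two roots are 15 and 56.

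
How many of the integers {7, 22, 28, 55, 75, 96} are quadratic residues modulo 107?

1

(7/107) = -1 → non-residue.
(22/107) = -1 → non-residue.
(28/107) = -1 → non-residue.
(55/107) = -1 → non-residue.
(75/107) = +1 → QR.
(96/107) = -1 → non-residue.
Total quadratic residues among the 6: 1.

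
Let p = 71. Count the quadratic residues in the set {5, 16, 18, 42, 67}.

(5/71) = +1 → QR.
(16/71) = +1 → QR.
(18/71) = +1 → QR.
(42/71) = -1 → non-residue.
(67/71) = -1 → non-residue.
Total quadratic residues among the 5: 3.

3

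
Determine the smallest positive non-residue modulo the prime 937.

(2/937) = +1, so 2 is a residue.
(3/937) = +1, so 3 is a residue.
(4/937) = +1, so 4 is a residue.
(5/937) = −1, so 5 is the smallest positive non-residue mod 937.

5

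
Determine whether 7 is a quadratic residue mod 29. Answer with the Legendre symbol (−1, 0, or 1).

Euler's criterion: (7/29) ≡ 7^14 (mod 29).
7^2 ≡ 20 (mod 29)
7^4 ≡ 23 (mod 29)
7^8 ≡ 7 (mod 29)
7^14 = 7^(8+4+2) ≡ 1 (mod 29).
Result is 1, so (7/29) = 1.

1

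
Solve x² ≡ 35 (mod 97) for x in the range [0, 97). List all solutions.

36, 61

97 ≡ 1 (mod 4), so we find a root by search.
Trying successive values, 36² = 1296 ≡ 35 (mod 97). The other root is 97 − 36 = 61.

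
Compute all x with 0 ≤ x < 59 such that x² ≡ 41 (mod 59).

Since 59 ≡ 3 (mod 4), a square root of 41 is 41^((59+1)/4) = 41^15 mod 59.
Repeated squaring: 41^2≡29, 41^4≡15, 41^8≡48 (mod 59).
41^15 = 41^(8+4+2+1) ≡ 49 (mod 59).
Check: 49² = 2401 ≡ 41 (mod 59). The two roots are 10 and 49.

10, 49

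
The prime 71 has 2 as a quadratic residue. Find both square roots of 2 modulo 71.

12, 59

Since 71 ≡ 3 (mod 4), a square root of 2 is 2^((71+1)/4) = 2^18 mod 71.
Repeated squaring: 2^2≡4, 2^4≡16, 2^8≡43, 2^16≡3 (mod 71).
2^18 = 2^(16+2) ≡ 12 (mod 71).
Check: 12² = 144 ≡ 2 (mod 71). The two roots are 12 and 59.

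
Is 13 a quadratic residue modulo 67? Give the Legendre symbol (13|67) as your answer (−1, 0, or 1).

-1

Reciprocity: 13 ≡ 1 and 67 ≡ 3 (mod 4), so (13/67) = +(67/13).
Reduce top mod 13: now compute (2/13).
Pull out 2: since 13 ≡ 5 (mod 8), (2/13) = -1.
Reached (1/13) = 1. Collecting the sign flips along the way, the symbol is -1.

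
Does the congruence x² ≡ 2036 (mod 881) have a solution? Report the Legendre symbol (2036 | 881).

First reduce: 2036 ≡ 274 (mod 881).
Pull out 2: since 881 ≡ 1 (mod 8), (2/881) = +1.
Reciprocity: 137 ≡ 1 and 881 ≡ 1 (mod 4), so (137/881) = +(881/137).
Reduce top mod 137: now compute (59/137).
Reciprocity: 59 ≡ 3 and 137 ≡ 1 (mod 4), so (59/137) = +(137/59).
Reduce top mod 59: now compute (19/59).
Reciprocity: 19 ≡ 3 and 59 ≡ 3 (mod 4), so (19/59) = −(59/19).
Reduce top mod 19: now compute (2/19).
Pull out 2: since 19 ≡ 3 (mod 8), (2/19) = -1.
Reached (1/19) = 1. Collecting the sign flips along the way, the symbol is +1.

1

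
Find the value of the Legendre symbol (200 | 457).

Euler's criterion: (200/457) ≡ 200^228 (mod 457).
200^2 ≡ 241 (mod 457)
200^4 ≡ 42 (mod 457)
200^8 ≡ 393 (mod 457)
200^16 ≡ 440 (mod 457)
200^32 ≡ 289 (mod 457)
200^64 ≡ 347 (mod 457)
200^128 ≡ 218 (mod 457)
200^228 = 200^(128+64+32+4) ≡ 1 (mod 457).
Result is 1, so (200/457) = 1.

1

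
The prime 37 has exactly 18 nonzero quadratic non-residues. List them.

Square k = 1,…,18 (k and 37−k give the same square):
1²=1, 2²=4, 3²=9, 4²=16, 5²=25, 6²=36, 7²≡12, 8²≡27, 9²≡7, 10²≡26, 11²≡10, 12²≡33, 13²≡21, 14²≡11, 15²≡3, 16²≡34, 17²≡30, 18²≡28 (mod 37).
The residues are {1, 3, 4, 7, 9, 10, 11, 12, 16, 21, 25, 26, 27, 28, 30, 33, 34, 36}; the non-residues are the remaining 18 nonzero classes.

2 5 6 8 13 14 15 17 18 19 20 22 23 24 29 31 32 35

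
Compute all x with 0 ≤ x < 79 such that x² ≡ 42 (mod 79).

Since 79 ≡ 3 (mod 4), a square root of 42 is 42^((79+1)/4) = 42^20 mod 79.
Repeated squaring: 42^2≡26, 42^4≡44, 42^8≡40, 42^16≡20 (mod 79).
42^20 = 42^(16+4) ≡ 11 (mod 79).
Check: 11² = 121 ≡ 42 (mod 79). The two roots are 11 and 68.

11, 68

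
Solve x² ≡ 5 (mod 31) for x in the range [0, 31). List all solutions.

6, 25

Since 31 ≡ 3 (mod 4), a square root of 5 is 5^((31+1)/4) = 5^8 mod 31.
Repeated squaring: 5^2≡25, 5^4≡5, 5^8≡25 (mod 31).
5^8 = 5^(8) ≡ 25 (mod 31).
Check: 25² = 625 ≡ 5 (mod 31). The two roots are 6 and 25.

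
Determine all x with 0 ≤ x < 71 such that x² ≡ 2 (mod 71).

Since 71 ≡ 3 (mod 4), a square root of 2 is 2^((71+1)/4) = 2^18 mod 71.
Repeated squaring: 2^2≡4, 2^4≡16, 2^8≡43, 2^16≡3 (mod 71).
2^18 = 2^(16+2) ≡ 12 (mod 71).
Check: 12² = 144 ≡ 2 (mod 71). The two roots are 12 and 59.

12, 59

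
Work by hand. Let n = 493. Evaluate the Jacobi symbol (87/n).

0

Reciprocity: 87 ≡ 3 and 493 ≡ 1 (mod 4), so (87/493) = +(493/87).
Reduce top mod 87: now compute (58/87).
Pull out 2: since 87 ≡ 7 (mod 8), (2/87) = +1.
Reciprocity: 29 ≡ 1 and 87 ≡ 3 (mod 4), so (29/87) = +(87/29).
Reduce top mod 29: now compute (0/29).
Top reduces to 0: gcd > 1, so the symbol is 0.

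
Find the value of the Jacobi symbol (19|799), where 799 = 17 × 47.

Reciprocity: 19 ≡ 3 and 799 ≡ 3 (mod 4), so (19/799) = −(799/19).
Reduce top mod 19: now compute (1/19).
Reached (1/19) = 1. Collecting the sign flips along the way, the symbol is -1.

-1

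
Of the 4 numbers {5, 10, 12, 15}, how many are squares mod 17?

(5/17) = -1 → non-residue.
(10/17) = -1 → non-residue.
(12/17) = -1 → non-residue.
(15/17) = +1 → QR.
Total quadratic residues among the 4: 1.

1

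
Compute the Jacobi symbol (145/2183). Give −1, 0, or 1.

Reciprocity: 145 ≡ 1 and 2183 ≡ 3 (mod 4), so (145/2183) = +(2183/145).
Reduce top mod 145: now compute (8/145).
Pull out 2^3: since 145 ≡ 1 (mod 8), (2/145) = +1, so (2/145)^3 = +1.
Reached (1/145) = 1. Collecting the sign flips along the way, the symbol is +1.

1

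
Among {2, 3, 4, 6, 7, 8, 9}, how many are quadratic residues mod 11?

(2/11) = -1 → non-residue.
(3/11) = +1 → QR.
(4/11) = +1 → QR.
(6/11) = -1 → non-residue.
(7/11) = -1 → non-residue.
(8/11) = -1 → non-residue.
(9/11) = +1 → QR.
Total quadratic residues among the 7: 3.

3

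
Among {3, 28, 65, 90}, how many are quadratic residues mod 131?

(3/131) = +1 → QR.
(28/131) = +1 → QR.
(65/131) = +1 → QR.
(90/131) = -1 → non-residue.
Total quadratic residues among the 4: 3.

3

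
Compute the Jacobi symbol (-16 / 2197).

First reduce: -16 ≡ 2181 (mod 2197).
Reciprocity: 2181 ≡ 1 and 2197 ≡ 1 (mod 4), so (2181/2197) = +(2197/2181).
Reduce top mod 2181: now compute (16/2181).
Pull out 2^4: since 2181 ≡ 5 (mod 8), (2/2181) = -1, so (2/2181)^4 = +1.
Reached (1/2181) = 1. Collecting the sign flips along the way, the symbol is +1.

1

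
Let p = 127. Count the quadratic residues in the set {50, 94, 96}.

(50/127) = +1 → QR.
(94/127) = +1 → QR.
(96/127) = -1 → non-residue.
Total quadratic residues among the 3: 2.

2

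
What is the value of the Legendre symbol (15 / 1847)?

Reciprocity: 15 ≡ 3 and 1847 ≡ 3 (mod 4), so (15/1847) = −(1847/15).
Reduce top mod 15: now compute (2/15).
Pull out 2: since 15 ≡ 7 (mod 8), (2/15) = +1.
Reached (1/15) = 1. Collecting the sign flips along the way, the symbol is -1.

-1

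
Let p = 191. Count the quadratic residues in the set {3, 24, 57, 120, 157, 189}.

3

(3/191) = +1 → QR.
(24/191) = +1 → QR.
(57/191) = -1 → non-residue.
(120/191) = +1 → QR.
(157/191) = -1 → non-residue.
(189/191) = -1 → non-residue.
Total quadratic residues among the 6: 3.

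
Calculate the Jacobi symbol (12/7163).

Pull out 2^2: since 7163 ≡ 3 (mod 8), (2/7163) = -1, so (2/7163)^2 = +1.
Reciprocity: 3 ≡ 3 and 7163 ≡ 3 (mod 4), so (3/7163) = −(7163/3).
Reduce top mod 3: now compute (2/3).
Pull out 2: since 3 ≡ 3 (mod 8), (2/3) = -1.
Reached (1/3) = 1. Collecting the sign flips along the way, the symbol is +1.

1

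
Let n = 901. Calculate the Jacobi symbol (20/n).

1

Pull out 2^2: since 901 ≡ 5 (mod 8), (2/901) = -1, so (2/901)^2 = +1.
Reciprocity: 5 ≡ 1 and 901 ≡ 1 (mod 4), so (5/901) = +(901/5).
Reduce top mod 5: now compute (1/5).
Reached (1/5) = 1. Collecting the sign flips along the way, the symbol is +1.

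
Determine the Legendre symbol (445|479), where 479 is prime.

1

Euler's criterion: (445/479) ≡ 445^239 (mod 479).
445^2 ≡ 198 (mod 479)
445^4 ≡ 405 (mod 479)
445^8 ≡ 207 (mod 479)
445^16 ≡ 218 (mod 479)
445^32 ≡ 103 (mod 479)
445^64 ≡ 71 (mod 479)
445^128 ≡ 251 (mod 479)
445^239 = 445^(128+64+32+8+4+2+1) ≡ 1 (mod 479).
Result is 1, so (445/479) = 1.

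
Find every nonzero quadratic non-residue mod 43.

2, 3, 5, 7, 8, 12, 18, 19, 20, 22, 26, 27, 28, 29, 30, 32, 33, 34, 37, 39, 42

Square k = 1,…,21 (k and 43−k give the same square):
1²=1, 2²=4, 3²=9, 4²=16, 5²=25, 6²=36, 7²≡6, 8²≡21, 9²≡38, 10²≡14, 11²≡35, 12²≡15, 13²≡40, 14²≡24, 15²≡10, 16²≡41, 17²≡31, 18²≡23, 19²≡17, 20²≡13, 21²≡11 (mod 43).
The residues are {1, 4, 6, 9, 10, 11, 13, 14, 15, 16, 17, 21, 23, 24, 25, 31, 35, 36, 38, 40, 41}; the non-residues are the remaining 21 nonzero classes.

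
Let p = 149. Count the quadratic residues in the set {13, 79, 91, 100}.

(13/149) = -1 → non-residue.
(79/149) = -1 → non-residue.
(91/149) = -1 → non-residue.
(100/149) = +1 → QR.
Total quadratic residues among the 4: 1.

1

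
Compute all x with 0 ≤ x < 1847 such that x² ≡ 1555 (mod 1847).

660, 1187

Since 1847 ≡ 3 (mod 4), a square root of 1555 is 1555^((1847+1)/4) = 1555^462 mod 1847.
Repeated squaring: 1555^2≡302, 1555^4≡701, 1555^8≡99, 1555^16≡566, 1555^32≡825, 1555^64≡929, 1555^128≡492, 1555^256≡107 (mod 1847).
1555^462 = 1555^(256+128+64+8+4+2) ≡ 1187 (mod 1847).
Check: 1187² = 1408969 ≡ 1555 (mod 1847). The two roots are 660 and 1187.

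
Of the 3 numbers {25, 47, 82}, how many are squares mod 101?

(25/101) = +1 → QR.
(47/101) = +1 → QR.
(82/101) = +1 → QR.
Total quadratic residues among the 3: 3.

3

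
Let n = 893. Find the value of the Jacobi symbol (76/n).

Pull out 2^2: since 893 ≡ 5 (mod 8), (2/893) = -1, so (2/893)^2 = +1.
Reciprocity: 19 ≡ 3 and 893 ≡ 1 (mod 4), so (19/893) = +(893/19).
Reduce top mod 19: now compute (0/19).
Top reduces to 0: gcd > 1, so the symbol is 0.

0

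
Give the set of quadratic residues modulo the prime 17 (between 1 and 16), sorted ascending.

1,2,4,8,9,13,15,16

Square k = 1,…,8 (k and 17−k give the same square):
1²=1, 2²=4, 3²=9, 4²=16, 5²≡8, 6²≡2, 7²≡15, 8²≡13 (mod 17).
So the quadratic residues mod 17 are {1, 2, 4, 8, 9, 13, 15, 16}.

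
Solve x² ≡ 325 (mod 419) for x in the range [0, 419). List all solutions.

64, 355

Since 419 ≡ 3 (mod 4), a square root of 325 is 325^((419+1)/4) = 325^105 mod 419.
Repeated squaring: 325^2≡37, 325^4≡112, 325^8≡393, 325^16≡257, 325^32≡266, 325^64≡364 (mod 419).
325^105 = 325^(64+32+8+1) ≡ 64 (mod 419).
Check: 64² = 4096 ≡ 325 (mod 419). The two roots are 64 and 355.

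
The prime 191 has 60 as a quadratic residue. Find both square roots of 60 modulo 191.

92, 99

Since 191 ≡ 3 (mod 4), a square root of 60 is 60^((191+1)/4) = 60^48 mod 191.
Repeated squaring: 60^2≡162, 60^4≡77, 60^8≡8, 60^16≡64, 60^32≡85 (mod 191).
60^48 = 60^(32+16) ≡ 92 (mod 191).
Check: 92² = 8464 ≡ 60 (mod 191). The two roots are 92 and 99.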